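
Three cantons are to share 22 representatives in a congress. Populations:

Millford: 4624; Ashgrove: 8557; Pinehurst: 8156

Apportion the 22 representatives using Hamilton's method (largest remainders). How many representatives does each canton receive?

Total 21337; standard divisor 21337/22 ≈ 969.864.
Standard quotas: Millford 4.7677, Ashgrove 8.8229, Pinehurst 8.4094.
Lower quotas: Millford 4, Ashgrove 8, Pinehurst 8 (sum 20, leaving 2 seats).
Remainders in descending order: Ashgrove 0.8229, Millford 0.7677, Pinehurst 0.4094.
Largest remainders: Ashgrove, Millford receive the extra seats.

Millford 5, Ashgrove 9, Pinehurst 8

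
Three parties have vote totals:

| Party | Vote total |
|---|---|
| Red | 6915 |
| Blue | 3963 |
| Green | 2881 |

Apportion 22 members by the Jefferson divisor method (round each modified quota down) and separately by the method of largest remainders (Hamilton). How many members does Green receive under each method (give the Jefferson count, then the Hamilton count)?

Jefferson: Red 12, Blue 6, Green 4.
Hamilton: Red 11, Blue 6, Green 5.
Green gets 4 under Jefferson and 5 under Hamilton.

4 and 5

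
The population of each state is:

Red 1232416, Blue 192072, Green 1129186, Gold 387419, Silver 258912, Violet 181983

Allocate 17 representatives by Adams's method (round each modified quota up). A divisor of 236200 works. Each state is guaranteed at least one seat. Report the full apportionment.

With modified divisor 236200: modified quotas Red 5.218, Blue 0.813, Green 4.781, Gold 1.640, Silver 1.096, Violet 0.770.
Rounding up: Red 6, Blue 1, Green 5, Gold 2, Silver 2, Violet 1 (total 17).

Red: 6; Blue: 1; Green: 5; Gold: 2; Silver: 2; Violet: 1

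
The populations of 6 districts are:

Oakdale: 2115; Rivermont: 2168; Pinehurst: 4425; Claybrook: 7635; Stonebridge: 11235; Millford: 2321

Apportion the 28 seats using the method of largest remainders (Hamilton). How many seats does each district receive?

Oakdale: 2, Rivermont: 2, Pinehurst: 4, Claybrook: 7, Stonebridge: 11, Millford: 2

Total 29899; standard divisor 29899/28 ≈ 1067.821.
Standard quotas: Oakdale 1.9807, Rivermont 2.0303, Pinehurst 4.1440, Claybrook 7.1501, Stonebridge 10.5214, Millford 2.1736.
Lower quotas: Oakdale 1, Rivermont 2, Pinehurst 4, Claybrook 7, Stonebridge 10, Millford 2 (sum 26, leaving 2 seats).
Remainders in descending order: Oakdale 0.9807, Stonebridge 0.5214, Millford 0.1736, Claybrook 0.1501, Pinehurst 0.1440, Rivermont 0.0303.
Largest remainders: Oakdale, Stonebridge receive the extra seats.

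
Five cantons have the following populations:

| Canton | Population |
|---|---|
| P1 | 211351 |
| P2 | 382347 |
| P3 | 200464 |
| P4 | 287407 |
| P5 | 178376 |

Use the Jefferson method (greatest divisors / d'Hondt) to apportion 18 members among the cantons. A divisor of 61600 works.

P1 3; P2 6; P3 3; P4 4; P5 2

With modified divisor 61600: modified quotas P1 3.431, P2 6.207, P3 3.254, P4 4.666, P5 2.896.
Rounding down: P1 3, P2 6, P3 3, P4 4, P5 2 (total 18).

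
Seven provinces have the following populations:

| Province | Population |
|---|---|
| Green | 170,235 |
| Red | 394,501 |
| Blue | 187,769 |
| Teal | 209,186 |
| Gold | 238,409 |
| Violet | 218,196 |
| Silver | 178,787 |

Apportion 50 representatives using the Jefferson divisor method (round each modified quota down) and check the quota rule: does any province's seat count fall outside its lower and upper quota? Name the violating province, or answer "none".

Standard quotas: Green 5.330, Red 12.351, Blue 5.878, Teal 6.549, Gold 7.464, Violet 6.831, Silver 5.597.
Jefferson allocation: Green 5, Red 13, Blue 6, Teal 7, Gold 7, Violet 7, Silver 5.
Every allocation lies between the lower and upper quota.

none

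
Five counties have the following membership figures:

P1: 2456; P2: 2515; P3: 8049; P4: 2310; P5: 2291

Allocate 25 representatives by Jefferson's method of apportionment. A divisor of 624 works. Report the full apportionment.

With modified divisor 624: modified quotas P1 3.936, P2 4.030, P3 12.899, P4 3.702, P5 3.671.
Rounding down: P1 3, P2 4, P3 12, P4 3, P5 3 (total 25).

P1 3; P2 4; P3 12; P4 3; P5 3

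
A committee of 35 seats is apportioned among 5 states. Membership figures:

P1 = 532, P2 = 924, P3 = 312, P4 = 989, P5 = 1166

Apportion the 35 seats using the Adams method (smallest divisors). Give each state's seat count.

Standard divisor 3923/35 ≈ 112.086; standard quotas: P1 4.746, P2 8.244, P3 2.784, P4 8.824, P5 10.403.
Rounding up gives 5, 9, 3, 9, 11 = 37 seats, so the divisor must be adjusted.
With modified divisor 120: modified quotas P1 4.433, P2 7.700, P3 2.600, P4 8.242, P5 9.717.
Rounding up: P1 5, P2 8, P3 3, P4 9, P5 10 (total 35).

P1=5, P2=8, P3=3, P4=9, P5=10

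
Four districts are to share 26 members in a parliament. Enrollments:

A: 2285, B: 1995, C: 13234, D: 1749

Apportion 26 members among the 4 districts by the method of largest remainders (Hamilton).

A: 3, B: 3, C: 18, D: 2

The standard divisor is 19263/26 ≈ 740.885.
Standard quotas: A 3.0842, B 2.6927, C 17.8624, D 2.3607.
Lower quotas: A 3, B 2, C 17, D 2 (sum 24, leaving 2 seats).
Remainders in descending order: C 0.8624, B 0.6927, D 0.3607, A 0.0842.
Largest remainders: C, B receive the extra seats.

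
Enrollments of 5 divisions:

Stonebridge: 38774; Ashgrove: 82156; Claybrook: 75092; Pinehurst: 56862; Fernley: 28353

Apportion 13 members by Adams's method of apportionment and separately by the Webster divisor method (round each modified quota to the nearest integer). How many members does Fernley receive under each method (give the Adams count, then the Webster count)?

2 and 1

Adams: Stonebridge 2, Ashgrove 3, Claybrook 3, Pinehurst 3, Fernley 2.
Webster: Stonebridge 2, Ashgrove 4, Claybrook 3, Pinehurst 3, Fernley 1.
Fernley gets 2 under Adams and 1 under Webster.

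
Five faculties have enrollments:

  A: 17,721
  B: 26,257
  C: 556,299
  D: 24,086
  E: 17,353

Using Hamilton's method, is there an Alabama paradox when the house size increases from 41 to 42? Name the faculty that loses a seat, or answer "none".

At 41 seats: A 1, B 2, C 36, D 1, E 1.
At 42 seats: A 1, B 2, C 36, D 2, E 1.
No faculty's allocation decreased.

none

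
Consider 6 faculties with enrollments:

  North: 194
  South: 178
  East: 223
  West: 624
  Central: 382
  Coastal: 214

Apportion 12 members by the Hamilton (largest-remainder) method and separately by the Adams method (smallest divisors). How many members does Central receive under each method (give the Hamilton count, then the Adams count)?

3 and 2

Hamilton: North 1, South 1, East 2, West 4, Central 3, Coastal 1.
Adams: North 1, South 1, East 2, West 4, Central 2, Coastal 2.
Central gets 3 under Hamilton and 2 under Adams.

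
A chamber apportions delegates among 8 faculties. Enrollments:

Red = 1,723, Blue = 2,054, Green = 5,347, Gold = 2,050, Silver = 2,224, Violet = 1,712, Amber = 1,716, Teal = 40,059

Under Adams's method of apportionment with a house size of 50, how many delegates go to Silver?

2

Standard divisor 56885/50 ≈ 1137.7; standard quotas: Red 1.514, Blue 1.805, Green 4.700, Gold 1.802, Silver 1.955, Violet 1.505, Amber 1.508, Teal 35.211.
Rounding up gives 2, 2, 5, 2, 2, 2, 2, 36 = 53 seats, so the divisor must be adjusted.
With modified divisor 1230: modified quotas Red 1.401, Blue 1.670, Green 4.347, Gold 1.667, Silver 1.808, Violet 1.392, Amber 1.395, Teal 32.568.
Rounding up: Red 2, Blue 2, Green 5, Gold 2, Silver 2, Violet 2, Amber 2, Teal 33 (total 50).
Silver receives 2.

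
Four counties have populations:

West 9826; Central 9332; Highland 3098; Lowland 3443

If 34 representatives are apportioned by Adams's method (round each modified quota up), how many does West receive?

13

Standard divisor 25699/34 ≈ 755.853; standard quotas: West 13.000, Central 12.346, Highland 4.099, Lowland 4.555.
Rounding up gives 13, 13, 5, 5 = 36 seats, so the divisor must be adjusted.
With modified divisor 800: modified quotas West 12.283, Central 11.665, Highland 3.873, Lowland 4.304.
Rounding up: West 13, Central 12, Highland 4, Lowland 5 (total 34).
West receives 13.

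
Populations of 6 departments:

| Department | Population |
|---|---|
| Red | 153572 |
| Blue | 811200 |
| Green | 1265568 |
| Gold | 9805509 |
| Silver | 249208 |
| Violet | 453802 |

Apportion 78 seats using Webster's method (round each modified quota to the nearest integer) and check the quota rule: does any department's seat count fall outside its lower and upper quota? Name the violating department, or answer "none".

Gold

Standard quotas: Red 0.940, Blue 4.967, Green 7.749, Gold 60.039, Silver 1.526, Violet 2.779.
Webster allocation: Red 1, Blue 5, Green 8, Gold 59, Silver 2, Violet 3.
Gold has quota 60.039 (lower 60, upper 61) but receives 59 — outside the quota interval.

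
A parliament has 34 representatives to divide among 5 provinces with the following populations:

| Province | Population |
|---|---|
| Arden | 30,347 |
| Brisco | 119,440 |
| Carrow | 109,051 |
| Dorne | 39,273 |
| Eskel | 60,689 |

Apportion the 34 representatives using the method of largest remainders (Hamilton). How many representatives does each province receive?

The standard divisor is 358800/34 ≈ 10552.941.
Standard quotas: Arden 2.8757, Brisco 11.3182, Carrow 10.3337, Dorne 3.7215, Eskel 5.7509.
Lower quotas: Arden 2, Brisco 11, Carrow 10, Dorne 3, Eskel 5 (sum 31, leaving 3 seats).
Remainders in descending order: Arden 0.8757, Eskel 0.7509, Dorne 0.7215, Carrow 0.3337, Brisco 0.3182.
Largest remainders: Arden, Eskel, Dorne receive the extra seats.

Arden: 3, Brisco: 11, Carrow: 10, Dorne: 4, Eskel: 6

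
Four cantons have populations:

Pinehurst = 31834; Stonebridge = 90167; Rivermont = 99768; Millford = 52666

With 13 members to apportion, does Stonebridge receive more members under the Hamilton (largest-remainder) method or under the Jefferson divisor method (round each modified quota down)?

Hamilton: Pinehurst 2, Stonebridge 4, Rivermont 5, Millford 2.
Jefferson: Pinehurst 1, Stonebridge 5, Rivermont 5, Millford 2.
Stonebridge gets 4 under Hamilton and 5 under Jefferson.

Jefferson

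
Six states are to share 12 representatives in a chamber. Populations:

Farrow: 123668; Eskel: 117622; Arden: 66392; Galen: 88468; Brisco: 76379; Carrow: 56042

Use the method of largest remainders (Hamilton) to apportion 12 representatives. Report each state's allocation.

The standard divisor is 528571/12 ≈ 44047.583.
Standard quotas: Farrow 2.8076, Eskel 2.6703, Arden 1.5073, Galen 2.0085, Brisco 1.7340, Carrow 1.2723.
Lower quotas: Farrow 2, Eskel 2, Arden 1, Galen 2, Brisco 1, Carrow 1 (sum 9, leaving 3 seats).
Remainders in descending order: Farrow 0.8076, Brisco 0.7340, Eskel 0.6703, Arden 0.5073, Carrow 0.2723, Galen 0.0085.
The surplus seats go to Farrow, Brisco, Eskel.

Farrow 3, Eskel 3, Arden 1, Galen 2, Brisco 2, Carrow 1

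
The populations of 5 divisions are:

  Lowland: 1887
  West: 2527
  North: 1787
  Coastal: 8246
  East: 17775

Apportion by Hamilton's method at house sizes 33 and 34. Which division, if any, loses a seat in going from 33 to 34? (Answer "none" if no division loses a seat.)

At 33 seats: Lowland 2, West 3, North 2, Coastal 8, East 18.
At 34 seats: Lowland 2, West 2, North 2, Coastal 9, East 19.
West drops from 3 to 2.

West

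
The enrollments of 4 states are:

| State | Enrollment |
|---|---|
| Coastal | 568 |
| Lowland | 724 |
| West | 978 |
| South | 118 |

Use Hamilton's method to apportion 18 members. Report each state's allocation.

Coastal 4, Lowland 6, West 7, South 1

Standard divisor: 2388 ÷ 18 ≈ 132.667.
Standard quotas: Coastal 4.281, Lowland 5.457, West 7.372, South 0.889.
Lower quotas: Coastal 4, Lowland 5, West 7, South 0 (sum 16, leaving 2 seats).
Remainders in descending order: South 0.889, Lowland 0.457, West 0.372, Coastal 0.281.
The surplus seats go to South, Lowland.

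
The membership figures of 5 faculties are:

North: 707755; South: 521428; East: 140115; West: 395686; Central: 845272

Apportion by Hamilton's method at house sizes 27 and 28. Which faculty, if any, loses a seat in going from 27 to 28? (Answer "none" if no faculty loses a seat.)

At 27 seats: North 7, South 5, East 2, West 4, Central 9.
At 28 seats: North 8, South 6, East 1, West 4, Central 9.
East drops from 2 to 1.

East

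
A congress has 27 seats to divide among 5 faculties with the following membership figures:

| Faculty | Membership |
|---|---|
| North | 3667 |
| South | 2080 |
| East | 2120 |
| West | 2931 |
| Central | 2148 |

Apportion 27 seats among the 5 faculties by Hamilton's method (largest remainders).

North: 8, South: 4, East: 4, West: 6, Central: 5

Total 12946; standard divisor 12946/27 ≈ 479.481.
Standard quotas: North 7.648, South 4.338, East 4.421, West 6.113, Central 4.480.
Lower quotas: North 7, South 4, East 4, West 6, Central 4 (sum 25, leaving 2 seats).
Remainders in descending order: North 0.648, Central 0.480, East 0.421, South 0.338, West 0.113.
The surplus seats go to North, Central.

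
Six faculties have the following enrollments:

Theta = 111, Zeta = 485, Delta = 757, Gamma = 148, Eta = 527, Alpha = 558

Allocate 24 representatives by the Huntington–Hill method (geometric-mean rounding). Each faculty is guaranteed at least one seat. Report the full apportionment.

Theta 1, Zeta 5, Delta 7, Gamma 1, Eta 5, Alpha 5

With divisor 107: modified quotas Theta 1.037, Zeta 4.533, Delta 7.075, Gamma 1.383, Eta 4.925, Alpha 5.215.
Geometric-mean thresholds: Theta √(1·2)=1.414, Zeta √(4·5)=4.472, Delta √(7·8)=7.483, Gamma √(1·2)=1.414, Eta √(4·5)=4.472, Alpha √(5·6)=5.477.
Each quota rounded against its threshold gives Theta 1, Zeta 5, Delta 7, Gamma 1, Eta 5, Alpha 5 (total 24).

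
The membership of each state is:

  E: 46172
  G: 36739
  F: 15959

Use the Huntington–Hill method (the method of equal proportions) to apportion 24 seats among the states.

E=11; G=9; F=4

With divisor 4174: modified quotas E 11.062, G 8.802, F 3.823.
Geometric-mean thresholds: E √(11·12)=11.489, G √(8·9)=8.485, F √(3·4)=3.464.
Each quota rounded against its threshold gives E 11, G 9, F 4 (total 24).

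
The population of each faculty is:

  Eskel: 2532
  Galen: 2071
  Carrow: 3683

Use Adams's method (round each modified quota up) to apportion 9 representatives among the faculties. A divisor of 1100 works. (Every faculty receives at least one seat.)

With modified divisor 1100: modified quotas Eskel 2.302, Galen 1.883, Carrow 3.348.
Rounding up: Eskel 3, Galen 2, Carrow 4 (total 9).

Eskel 3, Galen 2, Carrow 4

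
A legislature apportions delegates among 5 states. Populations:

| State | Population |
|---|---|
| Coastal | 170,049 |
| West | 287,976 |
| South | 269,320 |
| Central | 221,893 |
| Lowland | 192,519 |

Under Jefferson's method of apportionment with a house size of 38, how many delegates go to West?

10

Standard divisor 1141757/38 ≈ 30046.237; standard quotas: Coastal 5.660, West 9.584, South 8.964, Central 7.385, Lowland 6.407.
Rounding down gives 5, 9, 8, 7, 6 = 35 seats, so the divisor must be adjusted.
With modified divisor 28000: modified quotas Coastal 6.073, West 10.285, South 9.619, Central 7.925, Lowland 6.876.
Rounding down: Coastal 6, West 10, South 9, Central 7, Lowland 6 (total 38).
West receives 10.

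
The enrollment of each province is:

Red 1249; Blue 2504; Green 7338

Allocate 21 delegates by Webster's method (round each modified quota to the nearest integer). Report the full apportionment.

Standard divisor 11091/21 ≈ 528.143; standard quotas: Red 2.365, Blue 4.741, Green 13.894.
Rounding to the nearest integer gives Red 2, Blue 5, Green 14 — total 21, matching the house size, so no adjustment is needed.

Red: 2; Blue: 5; Green: 14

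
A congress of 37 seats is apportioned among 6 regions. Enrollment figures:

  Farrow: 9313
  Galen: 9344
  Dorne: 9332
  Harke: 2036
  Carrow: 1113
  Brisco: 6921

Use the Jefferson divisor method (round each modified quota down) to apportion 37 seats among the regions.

Farrow 9, Galen 9, Dorne 9, Harke 2, Carrow 1, Brisco 7

Standard divisor 38059/37 ≈ 1028.622; standard quotas: Farrow 9.054, Galen 9.084, Dorne 9.072, Harke 1.979, Carrow 1.082, Brisco 6.728.
Rounding down gives 9, 9, 9, 1, 1, 6 = 35 seats, so the divisor must be adjusted.
With modified divisor 960: modified quotas Farrow 9.701, Galen 9.733, Dorne 9.721, Harke 2.121, Carrow 1.159, Brisco 7.209.
Rounding down: Farrow 9, Galen 9, Dorne 9, Harke 2, Carrow 1, Brisco 7 (total 37).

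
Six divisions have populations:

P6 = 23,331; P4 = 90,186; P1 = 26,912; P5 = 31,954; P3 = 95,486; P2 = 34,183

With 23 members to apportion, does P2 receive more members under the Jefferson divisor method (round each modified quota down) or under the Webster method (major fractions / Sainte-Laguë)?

Webster

Jefferson: P6 2, P4 7, P1 2, P5 2, P3 8, P2 2.
Webster: P6 2, P4 7, P1 2, P5 2, P3 7, P2 3.
P2 gets 2 under Jefferson and 3 under Webster.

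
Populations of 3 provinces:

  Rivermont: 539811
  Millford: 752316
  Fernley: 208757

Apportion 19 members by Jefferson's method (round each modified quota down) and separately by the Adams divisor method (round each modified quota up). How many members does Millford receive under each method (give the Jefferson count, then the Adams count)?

10 and 9

Jefferson: Rivermont 7, Millford 10, Fernley 2.
Adams: Rivermont 7, Millford 9, Fernley 3.
Millford gets 10 under Jefferson and 9 under Adams.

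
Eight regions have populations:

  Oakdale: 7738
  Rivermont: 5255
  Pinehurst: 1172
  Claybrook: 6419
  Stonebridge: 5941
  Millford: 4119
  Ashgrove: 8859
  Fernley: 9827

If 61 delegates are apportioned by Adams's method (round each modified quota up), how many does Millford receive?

5

Standard divisor 49330/61 ≈ 808.689; standard quotas: Oakdale 9.569, Rivermont 6.498, Pinehurst 1.449, Claybrook 7.938, Stonebridge 7.346, Millford 5.093, Ashgrove 10.955, Fernley 12.152.
Rounding up gives 10, 7, 2, 8, 8, 6, 11, 13 = 65 seats, so the divisor must be adjusted.
With modified divisor 870: modified quotas Oakdale 8.894, Rivermont 6.040, Pinehurst 1.347, Claybrook 7.378, Stonebridge 6.829, Millford 4.734, Ashgrove 10.183, Fernley 11.295.
Rounding up: Oakdale 9, Rivermont 7, Pinehurst 2, Claybrook 8, Stonebridge 7, Millford 5, Ashgrove 11, Fernley 12 (total 61).
Millford receives 5.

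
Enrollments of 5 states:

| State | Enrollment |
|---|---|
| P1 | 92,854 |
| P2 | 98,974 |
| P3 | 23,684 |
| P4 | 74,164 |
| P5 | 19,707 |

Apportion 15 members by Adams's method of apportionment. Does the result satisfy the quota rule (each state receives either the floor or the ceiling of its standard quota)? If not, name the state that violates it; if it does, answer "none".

Standard quotas: P1 4.502, P2 4.799, P3 1.148, P4 3.596, P5 0.955.
Adams allocation: P1 4, P2 5, P3 1, P4 4, P5 1.
Every allocation lies between the lower and upper quota.

none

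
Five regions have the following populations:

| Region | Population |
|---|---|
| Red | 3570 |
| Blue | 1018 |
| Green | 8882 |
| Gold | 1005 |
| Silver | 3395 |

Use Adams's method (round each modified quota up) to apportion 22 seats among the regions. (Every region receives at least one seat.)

Standard divisor 17870/22 ≈ 812.273; standard quotas: Red 4.395, Blue 1.253, Green 10.935, Gold 1.237, Silver 4.180.
Rounding up gives 5, 2, 11, 2, 5 = 25 seats, so the divisor must be adjusted.
With modified divisor 900: modified quotas Red 3.967, Blue 1.131, Green 9.869, Gold 1.117, Silver 3.772.
Rounding up: Red 4, Blue 2, Green 10, Gold 2, Silver 4 (total 22).

Red: 4, Blue: 2, Green: 10, Gold: 2, Silver: 4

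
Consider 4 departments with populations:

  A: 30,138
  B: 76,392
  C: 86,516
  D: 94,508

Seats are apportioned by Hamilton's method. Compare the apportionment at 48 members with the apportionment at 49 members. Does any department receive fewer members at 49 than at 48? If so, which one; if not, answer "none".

none

At 48 seats: A 5, B 13, C 14, D 16.
At 49 seats: A 5, B 13, C 15, D 16.
No department's allocation decreased.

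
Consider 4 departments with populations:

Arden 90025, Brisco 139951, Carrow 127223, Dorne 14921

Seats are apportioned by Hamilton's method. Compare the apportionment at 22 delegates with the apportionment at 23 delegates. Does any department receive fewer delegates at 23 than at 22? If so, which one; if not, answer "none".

none

At 22 seats: Arden 5, Brisco 8, Carrow 8, Dorne 1.
At 23 seats: Arden 5, Brisco 9, Carrow 8, Dorne 1.
No department's allocation decreased.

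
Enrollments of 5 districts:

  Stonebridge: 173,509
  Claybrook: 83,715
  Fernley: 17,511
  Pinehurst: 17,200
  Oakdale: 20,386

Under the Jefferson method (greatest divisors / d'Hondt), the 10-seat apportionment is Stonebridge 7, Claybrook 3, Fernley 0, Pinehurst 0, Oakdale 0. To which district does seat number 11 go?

Stonebridge

Priority for the next seat is population ÷ (current seats + 1).
Priorities: Stonebridge 21688.625, Claybrook 20928.750, Fernley 17511.000, Pinehurst 17200.000, Oakdale 20386.000.
Highest priority: Stonebridge.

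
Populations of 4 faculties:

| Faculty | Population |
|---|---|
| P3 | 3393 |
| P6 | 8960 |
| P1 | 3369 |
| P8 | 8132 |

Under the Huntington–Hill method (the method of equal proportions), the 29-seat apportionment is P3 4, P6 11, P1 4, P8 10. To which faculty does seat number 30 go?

Priority for the next seat is population ÷ (√(s·(s+1))).
Priorities: P3 758.698, P6 779.868, P1 753.331, P8 775.356.
Highest priority: P6.

P6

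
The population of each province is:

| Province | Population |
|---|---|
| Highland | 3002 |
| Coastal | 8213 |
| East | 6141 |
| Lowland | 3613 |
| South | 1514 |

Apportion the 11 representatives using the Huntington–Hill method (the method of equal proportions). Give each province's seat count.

Highland: 1, Coastal: 4, East: 3, Lowland: 2, South: 1

With divisor 2247: modified quotas Highland 1.336, Coastal 3.655, East 2.733, Lowland 1.608, South 0.674.
Geometric-mean thresholds: Highland √(1·2)=1.414, Coastal √(3·4)=3.464, East √(2·3)=2.449, Lowland √(1·2)=1.414, South (min 1).
Each quota rounded against its threshold gives Highland 1, Coastal 4, East 3, Lowland 2, South 1 (total 11).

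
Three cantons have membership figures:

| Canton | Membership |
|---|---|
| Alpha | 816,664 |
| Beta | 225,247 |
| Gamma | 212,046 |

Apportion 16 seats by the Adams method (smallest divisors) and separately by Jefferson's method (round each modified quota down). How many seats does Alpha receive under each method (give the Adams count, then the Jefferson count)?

Adams: Alpha 10, Beta 3, Gamma 3.
Jefferson: Alpha 11, Beta 3, Gamma 2.
Alpha gets 10 under Adams and 11 under Jefferson.

10 and 11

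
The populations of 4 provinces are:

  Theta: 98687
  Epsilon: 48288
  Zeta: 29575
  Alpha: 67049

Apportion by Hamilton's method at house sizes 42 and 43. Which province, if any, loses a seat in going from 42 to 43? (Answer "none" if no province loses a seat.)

At 42 seats: Theta 17, Epsilon 8, Zeta 5, Alpha 12.
At 43 seats: Theta 17, Epsilon 9, Zeta 5, Alpha 12.
No province's allocation decreased.

none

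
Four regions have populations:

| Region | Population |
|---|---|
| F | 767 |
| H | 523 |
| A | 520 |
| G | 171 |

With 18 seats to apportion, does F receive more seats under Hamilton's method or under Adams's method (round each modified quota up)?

Hamilton

Hamilton: F 7, H 5, A 5, G 1.
Adams: F 6, H 5, A 5, G 2.
F gets 7 under Hamilton and 6 under Adams.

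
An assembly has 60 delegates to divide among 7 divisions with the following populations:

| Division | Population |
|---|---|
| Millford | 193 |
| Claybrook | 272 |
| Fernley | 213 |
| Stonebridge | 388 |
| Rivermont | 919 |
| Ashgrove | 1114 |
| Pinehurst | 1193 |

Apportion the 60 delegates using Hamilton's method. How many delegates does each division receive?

Total 4292; standard divisor 4292/60 ≈ 71.533.
Standard quotas: Millford 2.698, Claybrook 3.802, Fernley 2.978, Stonebridge 5.424, Rivermont 12.847, Ashgrove 15.573, Pinehurst 16.678.
Lower quotas: Millford 2, Claybrook 3, Fernley 2, Stonebridge 5, Rivermont 12, Ashgrove 15, Pinehurst 16 (sum 55, leaving 5 seats).
Remainders in descending order: Fernley 0.978, Rivermont 0.847, Claybrook 0.802, Millford 0.698, Pinehurst 0.678, Ashgrove 0.573, Stonebridge 0.424.
Largest remainders: Fernley, Rivermont, Claybrook, Millford, Pinehurst receive the extra seats.

Millford 3, Claybrook 4, Fernley 3, Stonebridge 5, Rivermont 13, Ashgrove 15, Pinehurst 17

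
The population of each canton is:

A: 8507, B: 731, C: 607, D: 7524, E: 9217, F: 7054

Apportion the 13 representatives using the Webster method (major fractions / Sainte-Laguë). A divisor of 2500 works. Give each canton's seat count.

A: 3, B: 0, C: 0, D: 3, E: 4, F: 3

With modified divisor 2500: modified quotas A 3.403, B 0.292, C 0.243, D 3.010, E 3.687, F 2.822.
Rounding to the nearest integer: A 3, B 0, C 0, D 3, E 4, F 3 (total 13).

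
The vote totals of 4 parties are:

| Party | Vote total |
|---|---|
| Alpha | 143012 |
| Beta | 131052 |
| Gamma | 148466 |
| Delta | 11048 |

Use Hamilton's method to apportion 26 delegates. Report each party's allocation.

The standard divisor is 433578/26 ≈ 16676.077.
Standard quotas: Alpha 8.5759, Beta 7.8587, Gamma 8.9029, Delta 0.6625.
Lower quotas: Alpha 8, Beta 7, Gamma 8, Delta 0 (sum 23, leaving 3 seats).
Remainders in descending order: Gamma 0.9029, Beta 0.8587, Delta 0.6625, Alpha 0.5759.
The surplus seats go to Gamma, Beta, Delta.

Alpha 8; Beta 8; Gamma 9; Delta 1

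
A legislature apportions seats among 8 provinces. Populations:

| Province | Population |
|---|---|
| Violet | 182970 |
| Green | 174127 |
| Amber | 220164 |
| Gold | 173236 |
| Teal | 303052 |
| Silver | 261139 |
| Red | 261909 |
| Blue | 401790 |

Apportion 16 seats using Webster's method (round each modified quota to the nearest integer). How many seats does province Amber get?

Standard divisor 1978387/16 ≈ 123649.188; standard quotas: Violet 1.480, Green 1.408, Amber 1.781, Gold 1.401, Teal 2.451, Silver 2.112, Red 2.118, Blue 3.249.
Rounding to the nearest integer gives 1, 1, 2, 1, 2, 2, 2, 3 = 14 seats, so the divisor must be adjusted.
With modified divisor 118700: modified quotas Violet 1.541, Green 1.467, Amber 1.855, Gold 1.459, Teal 2.553, Silver 2.200, Red 2.206, Blue 3.385.
Rounding to the nearest integer: Violet 2, Green 1, Amber 2, Gold 1, Teal 3, Silver 2, Red 2, Blue 3 (total 16).
Amber receives 2.

2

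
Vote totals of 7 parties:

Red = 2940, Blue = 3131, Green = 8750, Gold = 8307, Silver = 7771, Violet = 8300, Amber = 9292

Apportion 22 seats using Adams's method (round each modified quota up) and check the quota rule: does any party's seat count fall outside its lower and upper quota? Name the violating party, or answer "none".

Standard quotas: Red 1.334, Blue 1.421, Green 3.970, Gold 3.769, Silver 3.526, Violet 3.766, Amber 4.216.
Adams allocation: Red 2, Blue 2, Green 4, Gold 4, Silver 3, Violet 3, Amber 4.
Every allocation lies between the lower and upper quota.

none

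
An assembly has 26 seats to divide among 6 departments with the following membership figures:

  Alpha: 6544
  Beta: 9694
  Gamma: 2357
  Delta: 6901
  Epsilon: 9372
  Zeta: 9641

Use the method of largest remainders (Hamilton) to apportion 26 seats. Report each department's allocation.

Total 44509; standard divisor 44509/26 ≈ 1711.885.
Standard quotas: Alpha 3.8227, Beta 5.6628, Gamma 1.3768, Delta 4.0312, Epsilon 5.4747, Zeta 5.6318.
Lower quotas: Alpha 3, Beta 5, Gamma 1, Delta 4, Epsilon 5, Zeta 5 (sum 23, leaving 3 seats).
Remainders in descending order: Alpha 0.8227, Beta 0.6628, Zeta 0.6318, Epsilon 0.4747, Gamma 0.3768, Delta 0.0312.
Largest remainders: Alpha, Beta, Zeta receive the extra seats.

Alpha 4, Beta 6, Gamma 1, Delta 4, Epsilon 5, Zeta 6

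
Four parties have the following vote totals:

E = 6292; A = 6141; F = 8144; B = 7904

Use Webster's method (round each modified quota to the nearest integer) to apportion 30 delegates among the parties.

E 7, A 6, F 9, B 8

Standard divisor 28481/30 ≈ 949.367; standard quotas: E 6.628, A 6.469, F 8.578, B 8.326.
Rounding to the nearest integer gives E 7, A 6, F 9, B 8 — total 30, matching the house size, so no adjustment is needed.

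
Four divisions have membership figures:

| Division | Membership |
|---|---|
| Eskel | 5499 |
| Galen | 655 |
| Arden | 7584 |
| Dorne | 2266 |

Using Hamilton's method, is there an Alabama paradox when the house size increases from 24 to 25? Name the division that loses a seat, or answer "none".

Dorne

At 24 seats: Eskel 8, Galen 1, Arden 11, Dorne 4.
At 25 seats: Eskel 9, Galen 1, Arden 12, Dorne 3.
Dorne drops from 4 to 3.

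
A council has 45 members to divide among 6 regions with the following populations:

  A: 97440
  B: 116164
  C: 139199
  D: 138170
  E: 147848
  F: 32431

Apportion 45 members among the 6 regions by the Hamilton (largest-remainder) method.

Total 671252; standard divisor 671252/45 ≈ 14916.711.
Standard quotas: A 6.5323, B 7.7875, C 9.3317, D 9.2628, E 9.9116, F 2.1741.
Lower quotas: A 6, B 7, C 9, D 9, E 9, F 2 (sum 42, leaving 3 seats).
Remainders in descending order: E 0.9116, B 0.7875, A 0.5323, C 0.3317, D 0.2628, F 0.1741.
The surplus seats go to E, B, A.

A 7, B 8, C 9, D 9, E 10, F 2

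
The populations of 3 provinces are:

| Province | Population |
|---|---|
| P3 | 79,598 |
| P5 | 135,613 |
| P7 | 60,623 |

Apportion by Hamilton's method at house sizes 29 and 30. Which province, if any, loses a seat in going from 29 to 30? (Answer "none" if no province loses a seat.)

At 29 seats: P3 8, P5 14, P7 7.
At 30 seats: P3 9, P5 15, P7 6.
P7 drops from 7 to 6.

P7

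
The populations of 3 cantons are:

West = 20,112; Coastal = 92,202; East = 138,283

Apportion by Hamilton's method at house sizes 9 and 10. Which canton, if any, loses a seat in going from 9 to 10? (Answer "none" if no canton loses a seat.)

none

At 9 seats: West 1, Coastal 3, East 5.
At 10 seats: West 1, Coastal 4, East 5.
No canton's allocation decreased.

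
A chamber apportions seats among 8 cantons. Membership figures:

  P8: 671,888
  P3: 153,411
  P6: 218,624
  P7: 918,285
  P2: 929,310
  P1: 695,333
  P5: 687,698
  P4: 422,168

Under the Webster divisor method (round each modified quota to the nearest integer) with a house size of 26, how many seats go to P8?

4

Standard divisor 4696717/26 ≈ 180642.962; standard quotas: P8 3.719, P3 0.849, P6 1.210, P7 5.083, P2 5.144, P1 3.849, P5 3.807, P4 2.337.
Rounding to the nearest integer gives P8 4, P3 1, P6 1, P7 5, P2 5, P1 4, P5 4, P4 2 — total 26, matching the house size, so no adjustment is needed.
P8 receives 4.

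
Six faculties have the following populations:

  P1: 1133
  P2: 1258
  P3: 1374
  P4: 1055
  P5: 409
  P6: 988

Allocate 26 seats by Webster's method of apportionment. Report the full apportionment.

Standard divisor 6217/26 ≈ 239.115; standard quotas: P1 4.738, P2 5.261, P3 5.746, P4 4.412, P5 1.710, P6 4.132.
Rounding to the nearest integer gives P1 5, P2 5, P3 6, P4 4, P5 2, P6 4 — total 26, matching the house size, so no adjustment is needed.

P1: 5; P2: 5; P3: 6; P4: 4; P5: 2; P6: 4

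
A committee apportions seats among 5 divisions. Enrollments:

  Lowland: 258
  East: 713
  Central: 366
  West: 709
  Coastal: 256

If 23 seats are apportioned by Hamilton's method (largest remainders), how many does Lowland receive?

Total 2302; standard divisor 2302/23 ≈ 100.087.
Standard quotas: Lowland 2.578, East 7.124, Central 3.657, West 7.084, Coastal 2.558.
Lower quotas: Lowland 2, East 7, Central 3, West 7, Coastal 2 (sum 21, leaving 2 seats).
Remainders in descending order: Central 0.657, Lowland 0.578, Coastal 0.558, East 0.124, West 0.084.
Largest remainders: Central, Lowland receive the extra seats.
Lowland receives 3.

3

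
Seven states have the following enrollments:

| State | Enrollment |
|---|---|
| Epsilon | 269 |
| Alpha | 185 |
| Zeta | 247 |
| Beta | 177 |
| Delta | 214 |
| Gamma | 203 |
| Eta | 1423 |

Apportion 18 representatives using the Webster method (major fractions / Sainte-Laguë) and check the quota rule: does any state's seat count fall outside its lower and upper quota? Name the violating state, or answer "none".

none

Standard quotas: Epsilon 1.781, Alpha 1.225, Zeta 1.636, Beta 1.172, Delta 1.417, Gamma 1.344, Eta 9.424.
Webster allocation: Epsilon 2, Alpha 1, Zeta 2, Beta 1, Delta 1, Gamma 1, Eta 10.
Every allocation lies between the lower and upper quota.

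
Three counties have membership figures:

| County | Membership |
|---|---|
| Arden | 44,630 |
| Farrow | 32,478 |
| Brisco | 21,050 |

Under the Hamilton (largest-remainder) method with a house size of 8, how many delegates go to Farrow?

3

The standard divisor is 98158/8 ≈ 12269.75.
Standard quotas: Arden 3.6374, Farrow 2.6470, Brisco 1.7156.
Lower quotas: Arden 3, Farrow 2, Brisco 1 (sum 6, leaving 2 seats).
Remainders in descending order: Brisco 0.7156, Farrow 0.6470, Arden 0.6374.
Largest remainders: Brisco, Farrow receive the extra seats.
Farrow receives 3.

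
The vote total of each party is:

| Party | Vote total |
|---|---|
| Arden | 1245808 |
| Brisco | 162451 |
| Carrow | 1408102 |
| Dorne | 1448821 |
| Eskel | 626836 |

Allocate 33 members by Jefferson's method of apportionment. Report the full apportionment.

Standard divisor 4892018/33 ≈ 148242.97; standard quotas: Arden 8.404, Brisco 1.096, Carrow 9.499, Dorne 9.773, Eskel 4.228.
Rounding down gives 8, 1, 9, 9, 4 = 31 seats, so the divisor must be adjusted.
With modified divisor 139600: modified quotas Arden 8.924, Brisco 1.164, Carrow 10.087, Dorne 10.378, Eskel 4.490.
Rounding down: Arden 8, Brisco 1, Carrow 10, Dorne 10, Eskel 4 (total 33).

Arden 8, Brisco 1, Carrow 10, Dorne 10, Eskel 4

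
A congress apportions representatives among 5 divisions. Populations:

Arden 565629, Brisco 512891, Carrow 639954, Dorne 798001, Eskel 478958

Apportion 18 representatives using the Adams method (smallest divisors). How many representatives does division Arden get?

Standard divisor 2995433/18 ≈ 166412.944; standard quotas: Arden 3.399, Brisco 3.082, Carrow 3.846, Dorne 4.795, Eskel 2.878.
Rounding up gives 4, 4, 4, 5, 3 = 20 seats, so the divisor must be adjusted.
With modified divisor 194000: modified quotas Arden 2.916, Brisco 2.644, Carrow 3.299, Dorne 4.113, Eskel 2.469.
Rounding up: Arden 3, Brisco 3, Carrow 4, Dorne 5, Eskel 3 (total 18).
Arden receives 3.

3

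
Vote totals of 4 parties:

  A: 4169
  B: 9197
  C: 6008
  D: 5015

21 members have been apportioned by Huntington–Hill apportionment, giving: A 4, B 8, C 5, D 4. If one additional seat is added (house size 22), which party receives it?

Priority for the next seat is population ÷ (√(s·(s+1))).
Priorities: A 932.217, B 1083.877, C 1096.906, D 1121.388.
Highest priority: D.

D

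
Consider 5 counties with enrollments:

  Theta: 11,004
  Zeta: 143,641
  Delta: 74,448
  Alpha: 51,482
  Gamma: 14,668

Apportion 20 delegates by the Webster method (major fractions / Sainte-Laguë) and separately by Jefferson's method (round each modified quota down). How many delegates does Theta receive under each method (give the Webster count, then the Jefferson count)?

1 and 0

Webster: Theta 1, Zeta 10, Delta 5, Alpha 3, Gamma 1.
Jefferson: Theta 0, Zeta 11, Delta 5, Alpha 3, Gamma 1.
Theta gets 1 under Webster and 0 under Jefferson.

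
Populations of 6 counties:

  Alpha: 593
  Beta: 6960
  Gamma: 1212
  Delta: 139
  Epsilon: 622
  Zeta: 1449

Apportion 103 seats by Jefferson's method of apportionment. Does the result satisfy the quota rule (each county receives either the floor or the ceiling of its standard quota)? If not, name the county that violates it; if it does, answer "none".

Beta

Standard quotas: Alpha 5.565, Beta 65.319, Gamma 11.375, Delta 1.305, Epsilon 5.837, Zeta 13.599.
Jefferson allocation: Alpha 5, Beta 67, Gamma 11, Delta 1, Epsilon 6, Zeta 13.
Beta has quota 65.319 (lower 65, upper 66) but receives 67 — outside the quota interval.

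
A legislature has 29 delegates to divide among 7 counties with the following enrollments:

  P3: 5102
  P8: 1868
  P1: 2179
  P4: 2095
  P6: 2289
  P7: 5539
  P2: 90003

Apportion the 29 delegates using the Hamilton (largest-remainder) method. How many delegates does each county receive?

P3 1, P8 0, P1 1, P4 1, P6 1, P7 1, P2 24

Total 109075; standard divisor 109075/29 ≈ 3761.207.
Standard quotas: P3 1.3565, P8 0.4966, P1 0.5793, P4 0.5570, P6 0.6086, P7 1.4727, P2 23.9293.
Lower quotas: P3 1, P8 0, P1 0, P4 0, P6 0, P7 1, P2 23 (sum 25, leaving 4 seats).
Remainders in descending order: P2 0.9293, P6 0.6086, P1 0.5793, P4 0.5570, P8 0.4966, P7 0.4727, P3 0.3565.
The surplus seats go to P2, P6, P1, P4.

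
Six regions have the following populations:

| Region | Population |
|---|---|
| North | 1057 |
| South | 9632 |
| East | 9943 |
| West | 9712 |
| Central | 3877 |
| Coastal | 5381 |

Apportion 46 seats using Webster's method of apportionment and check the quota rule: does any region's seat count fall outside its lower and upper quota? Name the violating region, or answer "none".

Standard quotas: North 1.228, South 11.188, East 11.549, West 11.281, Central 4.503, Coastal 6.250.
Webster allocation: North 1, South 11, East 12, West 11, Central 5, Coastal 6.
Every allocation lies between the lower and upper quota.

none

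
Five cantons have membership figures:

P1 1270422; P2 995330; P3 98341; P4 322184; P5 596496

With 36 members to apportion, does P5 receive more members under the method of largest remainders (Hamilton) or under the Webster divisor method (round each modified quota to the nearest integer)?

Hamilton

Hamilton: P1 14, P2 11, P3 1, P4 3, P5 7.
Webster: P1 14, P2 11, P3 1, P4 4, P5 6.
P5 gets 7 under Hamilton and 6 under Webster.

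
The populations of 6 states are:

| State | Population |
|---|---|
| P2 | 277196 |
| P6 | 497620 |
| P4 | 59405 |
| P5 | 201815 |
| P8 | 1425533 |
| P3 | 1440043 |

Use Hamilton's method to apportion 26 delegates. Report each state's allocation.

Total 3901612; standard divisor 3901612/26 = 150062.
Standard quotas: P2 1.8472, P6 3.3161, P4 0.3959, P5 1.3449, P8 9.4996, P3 9.5963.
Lower quotas: P2 1, P6 3, P4 0, P5 1, P8 9, P3 9 (sum 23, leaving 3 seats).
Remainders in descending order: P2 0.8472, P3 0.5963, P8 0.4996, P4 0.3959, P5 0.3449, P6 0.3161.
Largest remainders: P2, P3, P8 receive the extra seats.

P2: 2, P6: 3, P4: 0, P5: 1, P8: 10, P3: 10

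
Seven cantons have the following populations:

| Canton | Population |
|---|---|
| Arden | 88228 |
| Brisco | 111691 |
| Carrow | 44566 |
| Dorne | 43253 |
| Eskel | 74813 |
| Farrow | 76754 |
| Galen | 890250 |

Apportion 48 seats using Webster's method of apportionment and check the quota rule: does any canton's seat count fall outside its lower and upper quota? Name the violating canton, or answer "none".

Standard quotas: Arden 3.185, Brisco 4.032, Carrow 1.609, Dorne 1.562, Eskel 2.701, Farrow 2.771, Galen 32.140.
Webster allocation: Arden 3, Brisco 4, Carrow 2, Dorne 2, Eskel 3, Farrow 3, Galen 31.
Galen has quota 32.140 (lower 32, upper 33) but receives 31 — outside the quota interval.

Galen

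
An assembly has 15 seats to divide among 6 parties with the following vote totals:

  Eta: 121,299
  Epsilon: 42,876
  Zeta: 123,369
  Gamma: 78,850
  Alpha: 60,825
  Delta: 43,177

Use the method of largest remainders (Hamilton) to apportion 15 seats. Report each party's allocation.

Eta 4, Epsilon 1, Zeta 4, Gamma 3, Alpha 2, Delta 1

The standard divisor is 470396/15 ≈ 31359.733.
Standard quotas: Eta 3.8680, Epsilon 1.3672, Zeta 3.9340, Gamma 2.5144, Alpha 1.9396, Delta 1.3768.
Lower quotas: Eta 3, Epsilon 1, Zeta 3, Gamma 2, Alpha 1, Delta 1 (sum 11, leaving 4 seats).
Remainders in descending order: Alpha 0.9396, Zeta 0.9340, Eta 0.8680, Gamma 0.5144, Delta 0.3768, Epsilon 0.3672.
The surplus seats go to Alpha, Zeta, Eta, Gamma.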